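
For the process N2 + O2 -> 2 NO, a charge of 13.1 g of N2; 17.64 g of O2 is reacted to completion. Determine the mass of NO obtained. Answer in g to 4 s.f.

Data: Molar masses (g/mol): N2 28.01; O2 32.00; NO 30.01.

28.07 g

n(N2) = 13.10 / 28.01 = 0.4677 mol
n(O2) = 17.64 / 32.00 = 0.5513 mol
n/ν → N2: 0.4677, O2: 0.5513; N2 is limiting.
n(NO) = (2/1) × 0.4677 = 0.9354 mol
mass = 0.9354 × 30.01 = 28.07 g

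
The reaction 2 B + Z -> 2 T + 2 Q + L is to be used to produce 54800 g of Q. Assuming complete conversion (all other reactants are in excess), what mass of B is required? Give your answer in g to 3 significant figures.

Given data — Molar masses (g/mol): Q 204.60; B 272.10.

n(Q) = 54800 / 204.60 = 267.8 mol
n(B) = (2/2) × 267.8 = 267.8 mol
mass = 267.8 × 272.10 = 72870 g

72900 g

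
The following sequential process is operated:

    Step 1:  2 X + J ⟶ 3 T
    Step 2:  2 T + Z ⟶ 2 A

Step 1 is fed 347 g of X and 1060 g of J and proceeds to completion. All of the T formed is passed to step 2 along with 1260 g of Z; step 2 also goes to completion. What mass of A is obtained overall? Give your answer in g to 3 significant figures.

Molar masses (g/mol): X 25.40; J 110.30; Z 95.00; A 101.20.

Step 1:
n(X) = 347.0 / 25.40 = 13.66 mol
n(J) = 1060 / 110.30 = 9.610 mol
n/ν for X = 13.66/2 = 6.830
n/ν for J = 9.610/1 = 9.610
Smallest n/ν is X → limiting reagent.
n(T) produced = (3/2) × 13.66 = 20.49 mol
Step 2:
n(T) available = 20.49 mol
n(Z) = 1260 / 95.00 = 13.26 mol
n/ν for T = 20.49/2 = 10.25
n/ν for Z = 13.26/1 = 13.26
Smallest n/ν is T → limiting reagent.
n(A) = (2/2) × 20.49 = 20.49 mol
mass = 20.49 × 101.20 = 2074 g

2070 g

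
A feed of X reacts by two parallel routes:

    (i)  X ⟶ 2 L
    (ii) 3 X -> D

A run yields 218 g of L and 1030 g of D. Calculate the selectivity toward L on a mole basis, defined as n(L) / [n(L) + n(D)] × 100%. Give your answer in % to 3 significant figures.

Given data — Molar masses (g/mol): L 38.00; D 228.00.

n(L) = 218 / 38.00 = 5.737 mol
n(D) = 1030 / 228.00 = 4.518 mol
selectivity = 5.737/(5.737+4.518) × 100 = 55.94 %

55.9 %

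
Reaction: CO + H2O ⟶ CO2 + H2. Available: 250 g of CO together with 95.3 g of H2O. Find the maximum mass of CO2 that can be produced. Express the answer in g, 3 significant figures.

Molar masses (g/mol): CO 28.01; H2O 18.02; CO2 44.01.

233 g

n(CO) = 250.0 / 28.01 = 8.925 mol
n(H2O) = 95.30 / 18.02 = 5.289 mol
n/ν for CO = 8.925/1 = 8.925
n/ν for H2O = 5.289/1 = 5.289
Smallest n/ν is H2O → limiting reagent.
n(CO2) = (1/1) × 5.289 = 5.289 mol
mass = 5.289 × 44.01 = 232.8 g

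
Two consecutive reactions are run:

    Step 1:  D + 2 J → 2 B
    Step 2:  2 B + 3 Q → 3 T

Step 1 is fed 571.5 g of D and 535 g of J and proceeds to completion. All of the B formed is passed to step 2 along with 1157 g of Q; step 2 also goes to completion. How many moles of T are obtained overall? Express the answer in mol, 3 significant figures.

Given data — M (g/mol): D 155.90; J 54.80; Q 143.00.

8.09 mol

Step 1:
n(D) = 571.5 / 155.90 = 3.666 mol
n(J) = 535.0 / 54.80 = 9.763 mol
n/ν for D = 3.666/1 = 3.666
n/ν for J = 9.763/2 = 4.882
Smallest n/ν is D → limiting reagent.
n(B) produced = (2/1) × 3.666 = 7.332 mol
Step 2:
n(B) available = 7.332 mol
n(Q) = 1157 / 143.00 = 8.091 mol
n/ν for B = 7.332/2 = 3.666
n/ν for Q = 8.091/3 = 2.697
Smallest n/ν is Q → limiting reagent.
n(T) = (3/3) × 8.091 = 8.091 mol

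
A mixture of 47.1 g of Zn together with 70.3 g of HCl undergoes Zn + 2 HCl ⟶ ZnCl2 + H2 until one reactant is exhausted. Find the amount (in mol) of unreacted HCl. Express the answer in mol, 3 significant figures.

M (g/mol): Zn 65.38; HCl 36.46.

n(Zn) = 47.10 / 65.38 = 0.7204 mol
n(HCl) = 70.30 / 36.46 = 1.928 mol
n/ν → Zn: 0.7204, HCl: 0.9640; Zn is limiting.
HCl consumed = (2/1) × 0.7204 = 1.441 mol
HCl remaining = 1.928 − 1.441 = 0.4870 mol

0.487 mol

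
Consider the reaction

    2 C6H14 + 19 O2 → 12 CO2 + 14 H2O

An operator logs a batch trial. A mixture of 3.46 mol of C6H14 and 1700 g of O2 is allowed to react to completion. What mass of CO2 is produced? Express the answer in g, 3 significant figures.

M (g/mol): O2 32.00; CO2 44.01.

n(C6H14) = 3.460 mol
n(O2) = 1700 / 32.00 = 53.13 mol
n/ν for C6H14 = 3.460/2 = 1.730
n/ν for O2 = 53.13/19 = 2.796
Smallest n/ν is C6H14 → limiting reagent.
n(CO2) = (12/2) × 3.460 = 20.76 mol
mass = 20.76 × 44.01 = 913.6 g

914 g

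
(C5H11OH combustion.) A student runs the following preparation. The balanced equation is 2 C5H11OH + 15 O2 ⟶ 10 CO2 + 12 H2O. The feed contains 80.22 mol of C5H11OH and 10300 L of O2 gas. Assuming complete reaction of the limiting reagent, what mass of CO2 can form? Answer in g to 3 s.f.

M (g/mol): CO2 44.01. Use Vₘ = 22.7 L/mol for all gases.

n(C5H11OH) = 80.22 mol
n(O2) = 10300 / 22.7 = 453.7 mol
n/ν for C5H11OH = 80.22/2 = 40.11
n/ν for O2 = 453.7/15 = 30.25
Smallest n/ν is O2 → limiting reagent.
n(CO2) = (10/15) × 453.7 = 302.5 mol
mass = 302.5 × 44.01 = 13310 g

13300 g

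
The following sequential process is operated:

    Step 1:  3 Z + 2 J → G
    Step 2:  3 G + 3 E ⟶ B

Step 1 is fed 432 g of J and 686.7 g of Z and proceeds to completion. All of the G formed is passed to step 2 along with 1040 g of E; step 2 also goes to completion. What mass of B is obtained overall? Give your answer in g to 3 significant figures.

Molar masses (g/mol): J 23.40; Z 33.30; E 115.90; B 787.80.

Step 1:
n(J) = 432.0 / 23.40 = 18.46 mol
n(Z) = 686.7 / 33.30 = 20.62 mol
n/ν → J: 9.230, Z: 6.873; Z is limiting.
n(G) produced = (1/3) × 20.62 = 6.873 mol
Step 2:
n(G) available = 6.873 mol
n(E) = 1040 / 115.90 = 8.973 mol
n/ν → G: 2.291, E: 2.991; G is limiting.
n(B) = (1/3) × 6.873 = 2.291 mol
mass = 2.291 × 787.80 = 1805 g

1810 g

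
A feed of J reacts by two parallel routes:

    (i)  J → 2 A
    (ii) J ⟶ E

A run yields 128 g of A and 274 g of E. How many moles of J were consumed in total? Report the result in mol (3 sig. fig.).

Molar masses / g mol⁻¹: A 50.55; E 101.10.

3.98 mol

n(A) = 128 / 50.55 = 2.532 mol
n(E) = 274 / 101.10 = 2.710 mol
n(J) via (i) = (1/2)×2.532 = 1.266 mol
n(J) via (ii) = (1/1)×2.710 = 2.710 mol
total n(J) = 1.266 + 2.710 = 3.976 mol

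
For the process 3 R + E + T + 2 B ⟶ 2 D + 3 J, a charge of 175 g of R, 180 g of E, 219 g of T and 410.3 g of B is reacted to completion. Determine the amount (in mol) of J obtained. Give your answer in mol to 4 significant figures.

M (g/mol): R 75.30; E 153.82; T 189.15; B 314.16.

n(R) = 175.0 / 75.30 = 2.324 mol
n(E) = 180.0 / 153.82 = 1.170 mol
n(T) = 219.0 / 189.15 = 1.158 mol
n(B) = 410.3 / 314.16 = 1.306 mol
n/ν → R: 0.7747, E: 1.170, T: 1.158, B: 0.6530; B is limiting.
n(J) = (3/2) × 1.306 = 1.959 mol

1.959 mol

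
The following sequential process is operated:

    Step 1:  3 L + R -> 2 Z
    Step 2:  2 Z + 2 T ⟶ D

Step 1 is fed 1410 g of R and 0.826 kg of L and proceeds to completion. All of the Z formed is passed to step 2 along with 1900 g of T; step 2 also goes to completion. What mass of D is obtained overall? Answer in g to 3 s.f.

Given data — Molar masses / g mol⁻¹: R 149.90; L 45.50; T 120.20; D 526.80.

Step 1:
n(R) = 1410 / 149.90 = 9.406 mol
n(L) = 0.8260×1000 / 45.50 = 18.15 mol
n/ν for R = 9.406/1 = 9.406
n/ν for L = 18.15/3 = 6.050
Smallest n/ν is L → limiting reagent.
n(Z) produced = (2/3) × 18.15 = 12.10 mol
Step 2:
n(Z) available = 12.10 mol
n(T) = 1900 / 120.20 = 15.81 mol
n/ν for Z = 12.10/2 = 6.050
n/ν for T = 15.81/2 = 7.905
Smallest n/ν is Z → limiting reagent.
n(D) = (1/2) × 12.10 = 6.050 mol
mass = 6.050 × 526.80 = 3187 g

3190 g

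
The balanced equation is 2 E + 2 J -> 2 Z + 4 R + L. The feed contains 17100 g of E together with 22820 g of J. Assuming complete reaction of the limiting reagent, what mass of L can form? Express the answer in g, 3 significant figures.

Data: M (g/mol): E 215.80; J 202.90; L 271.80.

n(E) = 17100 / 215.80 = 79.24 mol
n(J) = 22820 / 202.90 = 112.5 mol
n/ν for E = 79.24/2 = 39.62
n/ν for J = 112.5/2 = 56.25
Smallest n/ν is E → limiting reagent.
n(L) = (1/2) × 79.24 = 39.62 mol
mass = 39.62 × 271.80 = 10770 g

10800 g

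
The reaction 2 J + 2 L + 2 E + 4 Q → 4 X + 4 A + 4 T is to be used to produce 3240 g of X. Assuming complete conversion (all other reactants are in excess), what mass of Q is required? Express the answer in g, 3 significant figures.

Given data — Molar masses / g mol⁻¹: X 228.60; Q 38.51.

n(X) = 3240 / 228.60 = 14.17 mol
n(Q) = (4/4) × 14.17 = 14.17 mol
mass = 14.17 × 38.51 = 545.7 g

546 g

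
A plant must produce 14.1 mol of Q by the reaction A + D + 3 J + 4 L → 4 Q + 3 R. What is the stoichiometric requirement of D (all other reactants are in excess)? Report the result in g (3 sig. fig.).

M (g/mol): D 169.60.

598 g

n(Q) = 14.10 mol
n(D) = (1/4) × 14.10 = 3.525 mol
mass = 3.525 × 169.60 = 597.8 g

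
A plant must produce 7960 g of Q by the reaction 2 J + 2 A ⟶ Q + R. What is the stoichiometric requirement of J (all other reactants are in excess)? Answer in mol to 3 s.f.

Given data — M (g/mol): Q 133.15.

120 mol

n(Q) = 7960 / 133.15 = 59.78 mol
n(J) = (2/1) × 59.78 = 119.6 mol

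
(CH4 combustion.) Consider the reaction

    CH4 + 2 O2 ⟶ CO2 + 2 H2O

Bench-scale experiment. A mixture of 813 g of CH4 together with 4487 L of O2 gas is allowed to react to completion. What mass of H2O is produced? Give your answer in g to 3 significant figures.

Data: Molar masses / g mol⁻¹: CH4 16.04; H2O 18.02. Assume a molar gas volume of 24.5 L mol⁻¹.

n(CH4) = 813.0 / 16.04 = 50.69 mol
n(O2) = 4487 / 24.5 = 183.1 mol
n/ν for CH4 = 50.69/1 = 50.69
n/ν for O2 = 183.1/2 = 91.55
Smallest n/ν is CH4 → limiting reagent.
n(H2O) = (2/1) × 50.69 = 101.4 mol
mass = 101.4 × 18.02 = 1827 g

1830 g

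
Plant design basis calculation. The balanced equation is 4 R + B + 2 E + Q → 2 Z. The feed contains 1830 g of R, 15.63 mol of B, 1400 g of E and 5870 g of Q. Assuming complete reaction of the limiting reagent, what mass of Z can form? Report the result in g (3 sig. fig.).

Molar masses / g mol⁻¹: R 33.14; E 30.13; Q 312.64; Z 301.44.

8320 g

n(R) = 1830 / 33.14 = 55.22 mol
n(B) = 15.63 mol
n(E) = 1400 / 30.13 = 46.47 mol
n(Q) = 5870 / 312.64 = 18.78 mol
n/ν for R = 55.22/4 = 13.81
n/ν for B = 15.63/1 = 15.63
n/ν for E = 46.47/2 = 23.24
n/ν for Q = 18.78/1 = 18.78
Smallest n/ν is R → limiting reagent.
n(Z) = (2/4) × 55.22 = 27.61 mol
mass = 27.61 × 301.44 = 8323 g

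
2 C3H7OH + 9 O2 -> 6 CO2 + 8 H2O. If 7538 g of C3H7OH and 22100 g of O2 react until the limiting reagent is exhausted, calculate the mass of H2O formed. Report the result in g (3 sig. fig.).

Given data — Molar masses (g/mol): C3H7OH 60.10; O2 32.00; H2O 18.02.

n(C3H7OH) = 7538 / 60.10 = 125.4 mol
n(O2) = 22100 / 32.00 = 690.6 mol
n/ν for C3H7OH = 125.4/2 = 62.70
n/ν for O2 = 690.6/9 = 76.73
Smallest n/ν is C3H7OH → limiting reagent.
n(H2O) = (8/2) × 125.4 = 501.6 mol
mass = 501.6 × 18.02 = 9039 g

9040 g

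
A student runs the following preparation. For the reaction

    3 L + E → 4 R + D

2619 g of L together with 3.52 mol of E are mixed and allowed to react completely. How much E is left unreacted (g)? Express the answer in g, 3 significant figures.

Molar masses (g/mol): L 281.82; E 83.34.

n(L) = 2619 / 281.82 = 9.293 mol
n(E) = 3.520 mol
n/ν for L = 9.293/3 = 3.098
n/ν for E = 3.520/1 = 3.520
Smallest n/ν is L → limiting reagent.
E consumed = (1/3) × 9.293 = 3.098 mol
E remaining = 3.520 − 3.098 = 0.4220 mol
mass = 0.4220 × 83.34 = 35.17 g

35.2 g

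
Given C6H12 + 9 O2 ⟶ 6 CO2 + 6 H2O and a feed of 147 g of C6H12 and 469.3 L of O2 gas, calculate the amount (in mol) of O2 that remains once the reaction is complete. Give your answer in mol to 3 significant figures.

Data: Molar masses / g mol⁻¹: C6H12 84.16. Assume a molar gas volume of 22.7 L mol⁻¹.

n(C6H12) = 147.0 / 84.16 = 1.747 mol
n(O2) = 469.3 / 22.7 = 20.67 mol
n/ν for C6H12 = 1.747/1 = 1.747
n/ν for O2 = 20.67/9 = 2.297
Smallest n/ν is C6H12 → limiting reagent.
O2 consumed = (9/1) × 1.747 = 15.72 mol
O2 remaining = 20.67 − 15.72 = 4.950 mol

4.95 mol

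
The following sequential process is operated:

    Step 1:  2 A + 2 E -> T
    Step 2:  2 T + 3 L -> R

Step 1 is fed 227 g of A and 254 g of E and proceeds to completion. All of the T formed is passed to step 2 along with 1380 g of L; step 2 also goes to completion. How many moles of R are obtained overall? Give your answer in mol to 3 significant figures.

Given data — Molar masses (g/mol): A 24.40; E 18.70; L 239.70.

Step 1:
n(A) = 227.0 / 24.40 = 9.303 mol
n(E) = 254.0 / 18.70 = 13.58 mol
n/ν for A = 9.303/2 = 4.652
n/ν for E = 13.58/2 = 6.790
Smallest n/ν is A → limiting reagent.
n(T) produced = (1/2) × 9.303 = 4.652 mol
Step 2:
n(T) available = 4.652 mol
n(L) = 1380 / 239.70 = 5.757 mol
n/ν for T = 4.652/2 = 2.326
n/ν for L = 5.757/3 = 1.919
Smallest n/ν is L → limiting reagent.
n(R) = (1/3) × 5.757 = 1.919 mol

1.92 mol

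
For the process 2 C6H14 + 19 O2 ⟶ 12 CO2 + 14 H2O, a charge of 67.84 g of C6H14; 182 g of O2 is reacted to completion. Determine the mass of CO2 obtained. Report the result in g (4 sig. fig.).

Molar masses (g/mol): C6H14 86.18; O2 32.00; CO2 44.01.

n(C6H14) = 67.84 / 86.18 = 0.7872 mol
n(O2) = 182.0 / 32.00 = 5.688 mol
n/ν → C6H14: 0.3936, O2: 0.2994; O2 is limiting.
n(CO2) = (12/19) × 5.688 = 3.592 mol
mass = 3.592 × 44.01 = 158.1 g

158.1 g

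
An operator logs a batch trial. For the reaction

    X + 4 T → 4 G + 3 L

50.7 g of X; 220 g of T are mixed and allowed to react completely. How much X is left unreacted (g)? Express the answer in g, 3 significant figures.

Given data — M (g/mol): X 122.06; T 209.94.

n(X) = 50.70 / 122.06 = 0.4154 mol
n(T) = 220.0 / 209.94 = 1.048 mol
n/ν → X: 0.4154, T: 0.2620; T is limiting.
X consumed = (1/4) × 1.048 = 0.2620 mol
X remaining = 0.4154 − 0.2620 = 0.1534 mol
mass = 0.1534 × 122.06 = 18.72 g

18.7 g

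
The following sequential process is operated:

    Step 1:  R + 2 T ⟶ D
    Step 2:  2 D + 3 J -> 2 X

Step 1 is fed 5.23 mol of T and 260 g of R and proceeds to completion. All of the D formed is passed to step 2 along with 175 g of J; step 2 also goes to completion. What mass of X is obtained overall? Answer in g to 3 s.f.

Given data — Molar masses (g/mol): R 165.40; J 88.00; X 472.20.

626 g

Step 1:
n(T) = 5.230 mol
n(R) = 260.0 / 165.40 = 1.572 mol
n/ν for T = 5.230/2 = 2.615
n/ν for R = 1.572/1 = 1.572
Smallest n/ν is R → limiting reagent.
n(D) produced = (1/1) × 1.572 = 1.572 mol
Step 2:
n(D) available = 1.572 mol
n(J) = 175.0 / 88.00 = 1.989 mol
n/ν for D = 1.572/2 = 0.7860
n/ν for J = 1.989/3 = 0.6630
Smallest n/ν is J → limiting reagent.
n(X) = (2/3) × 1.989 = 1.326 mol
mass = 1.326 × 472.20 = 626.1 g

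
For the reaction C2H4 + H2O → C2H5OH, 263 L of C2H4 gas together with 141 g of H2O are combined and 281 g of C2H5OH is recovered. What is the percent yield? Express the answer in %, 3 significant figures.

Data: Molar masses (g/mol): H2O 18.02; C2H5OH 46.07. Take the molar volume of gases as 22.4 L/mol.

n(C2H4) = 263.0 / 22.4 = 11.74 mol
n(H2O) = 141.0 / 18.02 = 7.825 mol
n/ν for C2H4 = 11.74/1 = 11.74
n/ν for H2O = 7.825/1 = 7.825
Smallest n/ν is H2O → limiting reagent.
theoretical n(C2H5OH) = (1/1) × 7.825 = 7.825 mol → 360.5 g
% yield = 281 / 360.5 × 100 = 77.95 %

78.0 %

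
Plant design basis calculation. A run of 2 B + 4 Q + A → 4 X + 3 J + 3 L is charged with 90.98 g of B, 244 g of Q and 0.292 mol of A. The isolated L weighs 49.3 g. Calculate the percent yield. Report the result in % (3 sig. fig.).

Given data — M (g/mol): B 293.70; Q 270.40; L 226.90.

n(B) = 90.98 / 293.70 = 0.3098 mol
n(Q) = 244.0 / 270.40 = 0.9024 mol
n(A) = 0.2920 mol
n/ν for B = 0.3098/2 = 0.1549
n/ν for Q = 0.9024/4 = 0.2256
n/ν for A = 0.2920/1 = 0.2920
Smallest n/ν is B → limiting reagent.
theoretical n(L) = (3/2) × 0.3098 = 0.4647 mol → 105.4 g
% yield = 49.3 / 105.4 × 100 = 46.77 %

46.8 %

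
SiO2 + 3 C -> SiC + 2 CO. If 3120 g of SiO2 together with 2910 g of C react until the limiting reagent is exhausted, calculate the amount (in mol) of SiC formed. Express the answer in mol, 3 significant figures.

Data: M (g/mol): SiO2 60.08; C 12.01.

n(SiO2) = 3120 / 60.08 = 51.93 mol
n(C) = 2910 / 12.01 = 242.3 mol
n/ν for SiO2 = 51.93/1 = 51.93
n/ν for C = 242.3/3 = 80.77
Smallest n/ν is SiO2 → limiting reagent.
n(SiC) = (1/1) × 51.93 = 51.93 mol

51.9 mol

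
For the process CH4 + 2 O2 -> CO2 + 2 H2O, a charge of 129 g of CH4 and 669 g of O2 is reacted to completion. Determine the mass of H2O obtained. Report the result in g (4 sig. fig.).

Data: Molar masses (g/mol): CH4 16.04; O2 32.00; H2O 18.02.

n(CH4) = 129.0 / 16.04 = 8.042 mol
n(O2) = 669.0 / 32.00 = 20.91 mol
n/ν → CH4: 8.042, O2: 10.46; CH4 is limiting.
n(H2O) = (2/1) × 8.042 = 16.08 mol
mass = 16.08 × 18.02 = 289.8 g

289.8 g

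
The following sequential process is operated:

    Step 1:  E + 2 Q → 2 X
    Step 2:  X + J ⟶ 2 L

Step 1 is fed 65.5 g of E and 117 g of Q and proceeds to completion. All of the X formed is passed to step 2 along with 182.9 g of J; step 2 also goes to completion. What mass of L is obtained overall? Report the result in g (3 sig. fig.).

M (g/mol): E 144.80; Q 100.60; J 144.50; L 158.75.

Step 1:
n(E) = 65.50 / 144.80 = 0.4523 mol
n(Q) = 117.0 / 100.60 = 1.163 mol
n/ν for E = 0.4523/1 = 0.4523
n/ν for Q = 1.163/2 = 0.5815
Smallest n/ν is E → limiting reagent.
n(X) produced = (2/1) × 0.4523 = 0.9046 mol
Step 2:
n(X) available = 0.9046 mol
n(J) = 182.9 / 144.50 = 1.266 mol
n/ν for X = 0.9046/1 = 0.9046
n/ν for J = 1.266/1 = 1.266
Smallest n/ν is X → limiting reagent.
n(L) = (2/1) × 0.9046 = 1.809 mol
mass = 1.809 × 158.75 = 287.2 g

287 g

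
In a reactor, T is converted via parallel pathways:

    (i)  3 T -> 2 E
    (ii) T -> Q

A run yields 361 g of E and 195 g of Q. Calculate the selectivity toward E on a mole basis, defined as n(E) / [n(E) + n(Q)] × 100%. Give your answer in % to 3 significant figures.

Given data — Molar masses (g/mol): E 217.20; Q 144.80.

55.2 %

n(E) = 361 / 217.20 = 1.662 mol
n(Q) = 195 / 144.80 = 1.347 mol
selectivity = 1.662/(1.662+1.347) × 100 = 55.23 %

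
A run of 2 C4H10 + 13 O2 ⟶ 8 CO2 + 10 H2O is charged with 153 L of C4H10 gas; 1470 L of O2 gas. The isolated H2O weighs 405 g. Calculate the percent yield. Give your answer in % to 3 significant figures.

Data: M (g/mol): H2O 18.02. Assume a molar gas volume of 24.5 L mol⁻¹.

72.0 %

n(C4H10) = 153.0 / 24.5 = 6.245 mol
n(O2) = 1470 / 24.5 = 60.00 mol
n/ν for C4H10 = 6.245/2 = 3.123
n/ν for O2 = 60.00/13 = 4.615
Smallest n/ν is C4H10 → limiting reagent.
theoretical n(H2O) = (10/2) × 6.245 = 31.23 mol → 562.8 g
% yield = 405 / 562.8 × 100 = 71.96 %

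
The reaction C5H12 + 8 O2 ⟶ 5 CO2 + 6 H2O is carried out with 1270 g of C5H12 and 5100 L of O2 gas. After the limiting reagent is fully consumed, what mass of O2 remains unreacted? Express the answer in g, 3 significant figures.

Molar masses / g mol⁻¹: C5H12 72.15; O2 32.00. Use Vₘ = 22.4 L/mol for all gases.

2780 g

n(C5H12) = 1270 / 72.15 = 17.60 mol
n(O2) = 5100 / 22.4 = 227.7 mol
n/ν for C5H12 = 17.60/1 = 17.60
n/ν for O2 = 227.7/8 = 28.46
Smallest n/ν is C5H12 → limiting reagent.
O2 consumed = (8/1) × 17.60 = 140.8 mol
O2 remaining = 227.7 − 140.8 = 86.90 mol
mass = 86.90 × 32.00 = 2781 g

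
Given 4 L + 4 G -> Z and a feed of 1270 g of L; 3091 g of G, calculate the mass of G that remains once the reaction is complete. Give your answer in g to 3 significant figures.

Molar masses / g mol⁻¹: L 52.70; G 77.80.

1220 g

n(L) = 1270 / 52.70 = 24.10 mol
n(G) = 3091 / 77.80 = 39.73 mol
n/ν → L: 6.025, G: 9.933; L is limiting.
G consumed = (4/4) × 24.10 = 24.10 mol
G remaining = 39.73 − 24.10 = 15.63 mol
mass = 15.63 × 77.80 = 1216 g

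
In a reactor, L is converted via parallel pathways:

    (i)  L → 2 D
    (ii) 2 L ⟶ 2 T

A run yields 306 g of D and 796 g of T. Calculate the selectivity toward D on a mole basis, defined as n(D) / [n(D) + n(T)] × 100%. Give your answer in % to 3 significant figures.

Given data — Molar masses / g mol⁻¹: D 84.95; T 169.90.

n(D) = 306 / 84.95 = 3.602 mol
n(T) = 796 / 169.90 = 4.685 mol
selectivity = 3.602/(3.602+4.685) × 100 = 43.47 %

43.5 %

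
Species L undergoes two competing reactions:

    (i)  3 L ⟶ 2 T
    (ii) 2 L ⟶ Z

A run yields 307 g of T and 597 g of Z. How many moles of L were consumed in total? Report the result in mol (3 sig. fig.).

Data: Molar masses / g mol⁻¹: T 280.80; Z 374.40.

4.83 mol

n(T) = 307 / 280.80 = 1.093 mol
n(Z) = 597 / 374.40 = 1.595 mol
n(L) via (i) = (3/2)×1.093 = 1.640 mol
n(L) via (ii) = (2/1)×1.595 = 3.190 mol
total n(L) = 1.640 + 3.190 = 4.830 mol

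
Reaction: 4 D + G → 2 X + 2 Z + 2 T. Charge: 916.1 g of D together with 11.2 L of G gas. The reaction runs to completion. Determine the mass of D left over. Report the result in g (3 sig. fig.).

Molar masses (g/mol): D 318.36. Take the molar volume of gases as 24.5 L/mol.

n(D) = 916.1 / 318.36 = 2.878 mol
n(G) = 11.20 / 24.5 = 0.4571 mol
n/ν for D = 2.878/4 = 0.7195
n/ν for G = 0.4571/1 = 0.4571
Smallest n/ν is G → limiting reagent.
D consumed = (4/1) × 0.4571 = 1.828 mol
D remaining = 2.878 − 1.828 = 1.050 mol
mass = 1.050 × 318.36 = 334.3 g

334 g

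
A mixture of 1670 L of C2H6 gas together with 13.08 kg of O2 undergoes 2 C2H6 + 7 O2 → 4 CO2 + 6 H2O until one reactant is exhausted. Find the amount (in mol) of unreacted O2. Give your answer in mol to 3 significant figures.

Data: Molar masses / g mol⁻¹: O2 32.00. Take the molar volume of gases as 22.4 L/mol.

148 mol

n(C2H6) = 1670 / 22.4 = 74.55 mol
n(O2) = 13.08×1000 / 32.00 = 408.8 mol
n/ν for C2H6 = 74.55/2 = 37.28
n/ν for O2 = 408.8/7 = 58.40
Smallest n/ν is C2H6 → limiting reagent.
O2 consumed = (7/2) × 74.55 = 260.9 mol
O2 remaining = 408.8 − 260.9 = 147.9 mol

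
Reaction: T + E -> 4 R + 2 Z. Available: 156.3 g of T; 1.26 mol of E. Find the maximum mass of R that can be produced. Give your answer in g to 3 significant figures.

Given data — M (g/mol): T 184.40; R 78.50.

266 g

n(T) = 156.3 / 184.40 = 0.8476 mol
n(E) = 1.260 mol
n/ν → T: 0.8476, E: 1.260; T is limiting.
n(R) = (4/1) × 0.8476 = 3.390 mol
mass = 3.390 × 78.50 = 266.1 g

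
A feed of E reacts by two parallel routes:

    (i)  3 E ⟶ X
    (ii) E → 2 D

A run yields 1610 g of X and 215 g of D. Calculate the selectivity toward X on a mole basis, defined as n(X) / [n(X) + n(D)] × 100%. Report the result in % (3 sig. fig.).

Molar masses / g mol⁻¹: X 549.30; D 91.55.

n(X) = 1610 / 549.30 = 2.931 mol
n(D) = 215 / 91.55 = 2.348 mol
selectivity = 2.931/(2.931+2.348) × 100 = 55.52 %

55.5 %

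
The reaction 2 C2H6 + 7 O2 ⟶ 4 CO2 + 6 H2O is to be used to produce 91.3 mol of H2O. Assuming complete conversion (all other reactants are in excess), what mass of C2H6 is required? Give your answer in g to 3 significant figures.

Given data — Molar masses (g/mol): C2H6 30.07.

915 g

n(H2O) = 91.30 mol
n(C2H6) = (2/6) × 91.30 = 30.43 mol
mass = 30.43 × 30.07 = 915.0 g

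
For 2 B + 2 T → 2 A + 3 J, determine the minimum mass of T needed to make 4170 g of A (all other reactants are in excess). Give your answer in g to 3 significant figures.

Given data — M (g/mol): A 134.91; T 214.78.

n(A) = 4170 / 134.91 = 30.91 mol
n(T) = (2/2) × 30.91 = 30.91 mol
mass = 30.91 × 214.78 = 6639 g

6640 g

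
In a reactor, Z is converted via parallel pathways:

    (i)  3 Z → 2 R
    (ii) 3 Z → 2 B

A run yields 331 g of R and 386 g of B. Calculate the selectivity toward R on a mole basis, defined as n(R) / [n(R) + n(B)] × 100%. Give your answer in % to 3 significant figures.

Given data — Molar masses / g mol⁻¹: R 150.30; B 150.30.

46.2 %

n(R) = 331 / 150.30 = 2.202 mol
n(B) = 386 / 150.30 = 2.568 mol
selectivity = 2.202/(2.202+2.568) × 100 = 46.16 %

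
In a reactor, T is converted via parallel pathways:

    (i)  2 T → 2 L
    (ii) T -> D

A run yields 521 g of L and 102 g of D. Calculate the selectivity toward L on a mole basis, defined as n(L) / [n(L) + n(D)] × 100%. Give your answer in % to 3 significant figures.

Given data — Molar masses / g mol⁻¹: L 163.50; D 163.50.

83.6 %

n(L) = 521 / 163.50 = 3.187 mol
n(D) = 102 / 163.50 = 0.6239 mol
selectivity = 3.187/(3.187+0.6239) × 100 = 83.63 %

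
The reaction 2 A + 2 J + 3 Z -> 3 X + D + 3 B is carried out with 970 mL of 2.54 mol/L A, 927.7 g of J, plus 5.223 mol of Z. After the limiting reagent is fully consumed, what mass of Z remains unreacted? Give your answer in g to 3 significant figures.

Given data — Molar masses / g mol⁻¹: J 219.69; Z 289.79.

443 g

n(A) = 2.54 × 970.0/1000 = 2.464 mol
n(J) = 927.7 / 219.69 = 4.223 mol
n(Z) = 5.223 mol
n/ν → A: 1.232, J: 2.112, Z: 1.741; A is limiting.
Z consumed = (3/2) × 2.464 = 3.696 mol
Z remaining = 5.223 − 3.696 = 1.527 mol
mass = 1.527 × 289.79 = 442.5 g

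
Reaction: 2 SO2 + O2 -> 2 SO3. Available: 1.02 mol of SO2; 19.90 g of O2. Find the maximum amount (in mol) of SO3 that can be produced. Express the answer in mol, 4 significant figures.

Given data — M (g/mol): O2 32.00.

1.020 mol

n(SO2) = 1.020 mol
n(O2) = 19.90 / 32.00 = 0.6219 mol
n/ν → SO2: 0.5100, O2: 0.6219; SO2 is limiting.
n(SO3) = (2/2) × 1.020 = 1.020 mol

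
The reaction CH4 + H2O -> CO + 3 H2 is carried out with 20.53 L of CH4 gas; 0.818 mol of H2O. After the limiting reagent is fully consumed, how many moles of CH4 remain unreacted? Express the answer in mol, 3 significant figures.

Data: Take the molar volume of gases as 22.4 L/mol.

n(CH4) = 20.53 / 22.4 = 0.9165 mol
n(H2O) = 0.8180 mol
n/ν → CH4: 0.9165, H2O: 0.8180; H2O is limiting.
CH4 consumed = (1/1) × 0.8180 = 0.8180 mol
CH4 remaining = 0.9165 − 0.8180 = 0.09850 mol

0.0985 mol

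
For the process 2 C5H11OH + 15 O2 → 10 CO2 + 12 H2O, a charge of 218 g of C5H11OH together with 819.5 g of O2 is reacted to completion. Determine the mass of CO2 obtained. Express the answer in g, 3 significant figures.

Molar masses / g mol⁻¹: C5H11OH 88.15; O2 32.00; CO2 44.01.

n(C5H11OH) = 218.0 / 88.15 = 2.473 mol
n(O2) = 819.5 / 32.00 = 25.61 mol
n/ν for C5H11OH = 2.473/2 = 1.237
n/ν for O2 = 25.61/15 = 1.707
Smallest n/ν is C5H11OH → limiting reagent.
n(CO2) = (10/2) × 2.473 = 12.37 mol
mass = 12.37 × 44.01 = 544.4 g

544 g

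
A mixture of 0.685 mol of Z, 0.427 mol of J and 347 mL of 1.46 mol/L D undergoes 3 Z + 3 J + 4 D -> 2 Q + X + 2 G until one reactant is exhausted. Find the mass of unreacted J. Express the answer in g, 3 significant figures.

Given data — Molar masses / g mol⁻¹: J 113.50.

5.34 g

n(Z) = 0.6850 mol
n(J) = 0.4270 mol
n(D) = 1.46 × 347.0/1000 = 0.5066 mol
n/ν for Z = 0.6850/3 = 0.2283
n/ν for J = 0.4270/3 = 0.1423
n/ν for D = 0.5066/4 = 0.1267
Smallest n/ν is D → limiting reagent.
J consumed = (3/4) × 0.5066 = 0.3800 mol
J remaining = 0.4270 − 0.3800 = 0.04700 mol
mass = 0.04700 × 113.50 = 5.335 g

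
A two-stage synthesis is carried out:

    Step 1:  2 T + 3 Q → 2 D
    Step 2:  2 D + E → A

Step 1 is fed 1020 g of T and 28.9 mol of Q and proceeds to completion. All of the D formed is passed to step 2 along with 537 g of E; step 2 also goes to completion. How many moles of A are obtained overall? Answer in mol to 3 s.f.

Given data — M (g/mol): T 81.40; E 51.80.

Step 1:
n(T) = 1020 / 81.40 = 12.53 mol
n(Q) = 28.90 mol
n/ν for T = 12.53/2 = 6.265
n/ν for Q = 28.90/3 = 9.633
Smallest n/ν is T → limiting reagent.
n(D) produced = (2/2) × 12.53 = 12.53 mol
Step 2:
n(D) available = 12.53 mol
n(E) = 537.0 / 51.80 = 10.37 mol
n/ν for D = 12.53/2 = 6.265
n/ν for E = 10.37/1 = 10.37
Smallest n/ν is D → limiting reagent.
n(A) = (1/2) × 12.53 = 6.265 mol

6.27 mol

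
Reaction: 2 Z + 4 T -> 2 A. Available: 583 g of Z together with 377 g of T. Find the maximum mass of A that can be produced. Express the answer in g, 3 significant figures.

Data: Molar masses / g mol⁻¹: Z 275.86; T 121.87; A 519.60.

804 g

n(Z) = 583.0 / 275.86 = 2.113 mol
n(T) = 377.0 / 121.87 = 3.093 mol
n/ν for Z = 2.113/2 = 1.057
n/ν for T = 3.093/4 = 0.7733
Smallest n/ν is T → limiting reagent.
n(A) = (2/4) × 3.093 = 1.547 mol
mass = 1.547 × 519.60 = 803.8 g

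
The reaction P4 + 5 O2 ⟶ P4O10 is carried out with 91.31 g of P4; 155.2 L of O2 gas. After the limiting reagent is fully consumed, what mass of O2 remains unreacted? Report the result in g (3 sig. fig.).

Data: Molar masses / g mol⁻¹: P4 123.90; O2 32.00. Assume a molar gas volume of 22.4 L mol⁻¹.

104 g

n(P4) = 91.31 / 123.90 = 0.7370 mol
n(O2) = 155.2 / 22.4 = 6.929 mol
n/ν for P4 = 0.7370/1 = 0.7370
n/ν for O2 = 6.929/5 = 1.386
Smallest n/ν is P4 → limiting reagent.
O2 consumed = (5/1) × 0.7370 = 3.685 mol
O2 remaining = 6.929 − 3.685 = 3.244 mol
mass = 3.244 × 32.00 = 103.8 g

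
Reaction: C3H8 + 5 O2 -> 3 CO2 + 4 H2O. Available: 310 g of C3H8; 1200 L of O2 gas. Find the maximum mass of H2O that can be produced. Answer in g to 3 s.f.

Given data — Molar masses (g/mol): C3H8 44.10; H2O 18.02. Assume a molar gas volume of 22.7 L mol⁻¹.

n(C3H8) = 310.0 / 44.10 = 7.029 mol
n(O2) = 1200 / 22.7 = 52.86 mol
n/ν for C3H8 = 7.029/1 = 7.029
n/ν for O2 = 52.86/5 = 10.57
Smallest n/ν is C3H8 → limiting reagent.
n(H2O) = (4/1) × 7.029 = 28.12 mol
mass = 28.12 × 18.02 = 506.7 g

507 g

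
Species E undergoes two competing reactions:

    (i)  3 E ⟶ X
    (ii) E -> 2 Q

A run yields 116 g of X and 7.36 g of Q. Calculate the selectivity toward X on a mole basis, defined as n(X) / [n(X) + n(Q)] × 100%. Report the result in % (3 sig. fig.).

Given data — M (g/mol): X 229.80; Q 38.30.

72.4 %

n(X) = 116 / 229.80 = 0.5048 mol
n(Q) = 7.36 / 38.30 = 0.1922 mol
selectivity = 0.5048/(0.5048+0.1922) × 100 = 72.42 %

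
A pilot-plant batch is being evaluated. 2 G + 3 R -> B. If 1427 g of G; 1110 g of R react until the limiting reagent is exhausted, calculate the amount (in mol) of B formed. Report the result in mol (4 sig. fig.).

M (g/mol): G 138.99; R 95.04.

3.893 mol

n(G) = 1427 / 138.99 = 10.27 mol
n(R) = 1110 / 95.04 = 11.68 mol
n/ν → G: 5.135, R: 3.893; R is limiting.
n(B) = (1/3) × 11.68 = 3.893 mol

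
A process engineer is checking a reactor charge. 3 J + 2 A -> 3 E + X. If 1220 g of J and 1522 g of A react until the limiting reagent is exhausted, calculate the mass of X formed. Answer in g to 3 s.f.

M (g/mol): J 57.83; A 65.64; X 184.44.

n(J) = 1220 / 57.83 = 21.10 mol
n(A) = 1522 / 65.64 = 23.19 mol
n/ν → J: 7.033, A: 11.60; J is limiting.
n(X) = (1/3) × 21.10 = 7.033 mol
mass = 7.033 × 184.44 = 1297 g

1300 g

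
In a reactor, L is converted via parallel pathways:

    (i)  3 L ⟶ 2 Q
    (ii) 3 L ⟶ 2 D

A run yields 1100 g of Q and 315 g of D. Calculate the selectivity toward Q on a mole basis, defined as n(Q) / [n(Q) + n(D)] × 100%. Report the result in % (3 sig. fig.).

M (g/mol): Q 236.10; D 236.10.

77.7 %

n(Q) = 1100 / 236.10 = 4.659 mol
n(D) = 315 / 236.10 = 1.334 mol
selectivity = 4.659/(4.659+1.334) × 100 = 77.74 %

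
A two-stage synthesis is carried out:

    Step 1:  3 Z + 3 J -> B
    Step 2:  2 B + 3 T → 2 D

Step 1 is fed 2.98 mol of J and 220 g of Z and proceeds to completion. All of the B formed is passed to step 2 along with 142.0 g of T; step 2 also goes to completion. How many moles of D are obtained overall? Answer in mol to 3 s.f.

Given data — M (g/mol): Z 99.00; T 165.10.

Step 1:
n(J) = 2.980 mol
n(Z) = 220.0 / 99.00 = 2.222 mol
n/ν for J = 2.980/3 = 0.9933
n/ν for Z = 2.222/3 = 0.7407
Smallest n/ν is Z → limiting reagent.
n(B) produced = (1/3) × 2.222 = 0.7407 mol
Step 2:
n(B) available = 0.7407 mol
n(T) = 142.0 / 165.10 = 0.8601 mol
n/ν for B = 0.7407/2 = 0.3704
n/ν for T = 0.8601/3 = 0.2867
Smallest n/ν is T → limiting reagent.
n(D) = (2/3) × 0.8601 = 0.5734 mol

0.573 mol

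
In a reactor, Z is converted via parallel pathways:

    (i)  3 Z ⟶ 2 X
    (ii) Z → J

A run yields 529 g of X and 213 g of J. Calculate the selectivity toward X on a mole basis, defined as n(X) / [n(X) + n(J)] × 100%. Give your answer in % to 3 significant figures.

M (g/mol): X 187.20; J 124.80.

62.3 %

n(X) = 529 / 187.20 = 2.826 mol
n(J) = 213 / 124.80 = 1.707 mol
selectivity = 2.826/(2.826+1.707) × 100 = 62.34 %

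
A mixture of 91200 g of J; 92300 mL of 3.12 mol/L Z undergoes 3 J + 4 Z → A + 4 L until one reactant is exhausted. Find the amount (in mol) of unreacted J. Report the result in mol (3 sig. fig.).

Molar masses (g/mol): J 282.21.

107 mol

n(J) = 91200 / 282.21 = 323.2 mol
n(Z) = 3.12 × 92300/1000 = 288.0 mol
n/ν for J = 323.2/3 = 107.7
n/ν for Z = 288.0/4 = 72.00
Smallest n/ν is Z → limiting reagent.
J consumed = (3/4) × 288.0 = 216.0 mol
J remaining = 323.2 − 216.0 = 107.2 mol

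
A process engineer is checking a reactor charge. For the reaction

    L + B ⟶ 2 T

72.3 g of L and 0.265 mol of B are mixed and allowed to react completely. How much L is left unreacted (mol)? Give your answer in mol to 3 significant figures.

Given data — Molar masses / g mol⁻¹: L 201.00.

n(L) = 72.30 / 201.00 = 0.3597 mol
n(B) = 0.2650 mol
n/ν for L = 0.3597/1 = 0.3597
n/ν for B = 0.2650/1 = 0.2650
Smallest n/ν is B → limiting reagent.
L consumed = (1/1) × 0.2650 = 0.2650 mol
L remaining = 0.3597 − 0.2650 = 0.09470 mol

0.0947 mol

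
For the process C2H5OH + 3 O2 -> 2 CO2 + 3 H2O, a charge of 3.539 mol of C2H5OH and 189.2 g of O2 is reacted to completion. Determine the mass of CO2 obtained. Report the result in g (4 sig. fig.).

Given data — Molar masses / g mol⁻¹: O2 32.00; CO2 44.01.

173.5 g

n(C2H5OH) = 3.539 mol
n(O2) = 189.2 / 32.00 = 5.913 mol
n/ν → C2H5OH: 3.539, O2: 1.971; O2 is limiting.
n(CO2) = (2/3) × 5.913 = 3.942 mol
mass = 3.942 × 44.01 = 173.5 g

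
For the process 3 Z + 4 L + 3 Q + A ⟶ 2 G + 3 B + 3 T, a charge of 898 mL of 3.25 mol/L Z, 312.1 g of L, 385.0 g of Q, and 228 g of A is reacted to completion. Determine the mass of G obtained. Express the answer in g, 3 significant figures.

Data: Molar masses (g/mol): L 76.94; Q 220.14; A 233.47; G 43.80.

51.1 g

n(Z) = 3.25 × 898.0/1000 = 2.919 mol
n(L) = 312.1 / 76.94 = 4.056 mol
n(Q) = 385.0 / 220.14 = 1.749 mol
n(A) = 228.0 / 233.47 = 0.9766 mol
n/ν for Z = 2.919/3 = 0.9730
n/ν for L = 4.056/4 = 1.014
n/ν for Q = 1.749/3 = 0.5830
n/ν for A = 0.9766/1 = 0.9766
Smallest n/ν is Q → limiting reagent.
n(G) = (2/3) × 1.749 = 1.166 mol
mass = 1.166 × 43.80 = 51.07 g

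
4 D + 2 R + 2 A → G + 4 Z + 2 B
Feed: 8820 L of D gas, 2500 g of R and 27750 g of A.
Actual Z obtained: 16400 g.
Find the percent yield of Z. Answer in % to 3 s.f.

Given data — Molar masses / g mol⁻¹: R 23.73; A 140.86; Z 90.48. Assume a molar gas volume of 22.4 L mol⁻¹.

n(D) = 8820 / 22.4 = 393.8 mol
n(R) = 2500 / 23.73 = 105.4 mol
n(A) = 27750 / 140.86 = 197.0 mol
n/ν for D = 393.8/4 = 98.45
n/ν for R = 105.4/2 = 52.70
n/ν for A = 197.0/2 = 98.50
Smallest n/ν is R → limiting reagent.
theoretical n(Z) = (4/2) × 105.4 = 210.8 mol → 19070 g
% yield = 16400 / 19070 × 100 = 86.00 %

86.0 %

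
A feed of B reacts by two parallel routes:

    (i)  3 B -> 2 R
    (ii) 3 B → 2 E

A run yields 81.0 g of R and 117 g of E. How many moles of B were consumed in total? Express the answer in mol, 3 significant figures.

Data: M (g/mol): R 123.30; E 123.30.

2.41 mol

n(R) = 81.0 / 123.30 = 0.6569 mol
n(E) = 117 / 123.30 = 0.9489 mol
n(B) via (i) = (3/2)×0.6569 = 0.9854 mol
n(B) via (ii) = (3/2)×0.9489 = 1.423 mol
total n(B) = 0.9854 + 1.423 = 2.408 mol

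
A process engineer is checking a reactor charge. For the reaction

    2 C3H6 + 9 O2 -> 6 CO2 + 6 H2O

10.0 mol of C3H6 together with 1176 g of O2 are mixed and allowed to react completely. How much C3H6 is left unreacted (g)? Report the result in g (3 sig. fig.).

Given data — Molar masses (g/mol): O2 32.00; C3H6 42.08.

n(C3H6) = 10.00 mol
n(O2) = 1176 / 32.00 = 36.75 mol
n/ν → C3H6: 5.000, O2: 4.083; O2 is limiting.
C3H6 consumed = (2/9) × 36.75 = 8.167 mol
C3H6 remaining = 10.00 − 8.167 = 1.833 mol
mass = 1.833 × 42.08 = 77.13 g

77.1 g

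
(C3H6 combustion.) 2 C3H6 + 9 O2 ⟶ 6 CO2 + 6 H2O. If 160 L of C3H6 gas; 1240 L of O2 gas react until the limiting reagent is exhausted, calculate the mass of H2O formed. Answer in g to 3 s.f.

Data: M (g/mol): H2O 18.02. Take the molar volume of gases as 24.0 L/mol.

n(C3H6) = 160.0 / 24.0 = 6.667 mol
n(O2) = 1240 / 24.0 = 51.67 mol
n/ν for C3H6 = 6.667/2 = 3.334
n/ν for O2 = 51.67/9 = 5.741
Smallest n/ν is C3H6 → limiting reagent.
n(H2O) = (6/2) × 6.667 = 20.00 mol
mass = 20.00 × 18.02 = 360.4 g

360 g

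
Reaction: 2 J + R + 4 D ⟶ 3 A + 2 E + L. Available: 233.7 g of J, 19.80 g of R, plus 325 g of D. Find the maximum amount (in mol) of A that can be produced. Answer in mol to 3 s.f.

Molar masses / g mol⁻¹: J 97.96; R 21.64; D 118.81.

2.05 mol

n(J) = 233.7 / 97.96 = 2.386 mol
n(R) = 19.80 / 21.64 = 0.9150 mol
n(D) = 325.0 / 118.81 = 2.735 mol
n/ν → J: 1.193, R: 0.9150, D: 0.6838; D is limiting.
n(A) = (3/4) × 2.735 = 2.051 mol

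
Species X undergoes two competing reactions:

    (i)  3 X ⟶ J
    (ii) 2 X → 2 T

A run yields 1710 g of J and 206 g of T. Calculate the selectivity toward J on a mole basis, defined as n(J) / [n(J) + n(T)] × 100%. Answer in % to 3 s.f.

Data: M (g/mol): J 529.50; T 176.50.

73.5 %

n(J) = 1710 / 529.50 = 3.229 mol
n(T) = 206 / 176.50 = 1.167 mol
selectivity = 3.229/(3.229+1.167) × 100 = 73.45 %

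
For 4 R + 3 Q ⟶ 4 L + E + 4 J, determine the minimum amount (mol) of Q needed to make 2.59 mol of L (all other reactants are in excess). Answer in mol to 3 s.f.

1.94 mol

n(L) = 2.590 mol
n(Q) = (3/4) × 2.590 = 1.943 mol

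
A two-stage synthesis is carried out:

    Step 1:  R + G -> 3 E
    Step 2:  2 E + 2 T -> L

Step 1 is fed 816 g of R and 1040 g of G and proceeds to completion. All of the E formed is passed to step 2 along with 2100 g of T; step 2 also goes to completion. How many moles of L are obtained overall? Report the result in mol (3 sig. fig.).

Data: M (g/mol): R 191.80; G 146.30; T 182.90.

5.74 mol

Step 1:
n(R) = 816.0 / 191.80 = 4.254 mol
n(G) = 1040 / 146.30 = 7.109 mol
n/ν → R: 4.254, G: 7.109; R is limiting.
n(E) produced = (3/1) × 4.254 = 12.76 mol
Step 2:
n(E) available = 12.76 mol
n(T) = 2100 / 182.90 = 11.48 mol
n/ν → E: 6.380, T: 5.740; T is limiting.
n(L) = (1/2) × 11.48 = 5.740 mol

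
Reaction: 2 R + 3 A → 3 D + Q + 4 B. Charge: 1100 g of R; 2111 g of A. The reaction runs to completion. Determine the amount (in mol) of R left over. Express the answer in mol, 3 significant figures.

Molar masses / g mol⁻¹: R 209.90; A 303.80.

n(R) = 1100 / 209.90 = 5.241 mol
n(A) = 2111 / 303.80 = 6.949 mol
n/ν for R = 5.241/2 = 2.621
n/ν for A = 6.949/3 = 2.316
Smallest n/ν is A → limiting reagent.
R consumed = (2/3) × 6.949 = 4.633 mol
R remaining = 5.241 − 4.633 = 0.6080 mol

0.608 mol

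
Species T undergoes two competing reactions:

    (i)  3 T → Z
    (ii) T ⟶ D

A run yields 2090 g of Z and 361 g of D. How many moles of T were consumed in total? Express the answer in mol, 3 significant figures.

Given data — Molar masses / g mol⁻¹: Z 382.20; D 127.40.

19.2 mol

n(Z) = 2090 / 382.20 = 5.468 mol
n(D) = 361 / 127.40 = 2.834 mol
n(T) via (i) = (3/1)×5.468 = 16.40 mol
n(T) via (ii) = (1/1)×2.834 = 2.834 mol
total n(T) = 16.40 + 2.834 = 19.23 mol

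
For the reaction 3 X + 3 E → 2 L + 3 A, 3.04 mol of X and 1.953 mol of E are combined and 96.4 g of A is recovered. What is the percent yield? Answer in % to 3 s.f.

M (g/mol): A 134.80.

36.6 %

n(X) = 3.040 mol
n(E) = 1.953 mol
n/ν → X: 1.013, E: 0.6510; E is limiting.
theoretical n(A) = (3/3) × 1.953 = 1.953 mol → 263.3 g
% yield = 96.4 / 263.3 × 100 = 36.61 %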